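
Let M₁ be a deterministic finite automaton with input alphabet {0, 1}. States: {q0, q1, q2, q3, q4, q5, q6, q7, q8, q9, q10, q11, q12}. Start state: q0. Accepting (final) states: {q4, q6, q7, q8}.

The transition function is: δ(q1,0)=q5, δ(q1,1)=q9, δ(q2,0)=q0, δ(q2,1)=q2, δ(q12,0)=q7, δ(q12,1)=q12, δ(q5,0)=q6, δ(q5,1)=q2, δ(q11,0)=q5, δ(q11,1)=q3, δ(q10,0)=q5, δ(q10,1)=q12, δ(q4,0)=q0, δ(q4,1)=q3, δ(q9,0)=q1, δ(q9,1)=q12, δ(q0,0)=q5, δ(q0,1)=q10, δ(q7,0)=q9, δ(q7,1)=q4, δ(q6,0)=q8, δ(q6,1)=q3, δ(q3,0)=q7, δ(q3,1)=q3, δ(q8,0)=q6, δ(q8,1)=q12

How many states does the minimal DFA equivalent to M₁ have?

10

Reachable states from the start: {q0,q1,q2,q3,q4,q5,q6,q7,q8,q9,q10,q12}. Unreachable: {q11} — drop them.
P0 = {q4,q6,q7,q8} | {q0,q1,q2,q3,q5,q9,q10,q12}.
Split {q4,q6,q7,q8} by δ(·,0) → {q4,q7} and {q6,q8}.
Split {q4,q7} by δ(·,1) → {q4} and {q7}.
On input 0, block {q0,q1,q2,q3,q5,q9,q10,q12} splits into {q0,q1,q2,q9,q10} and {q3,q12} and {q5}.
On input 0, block {q0,q1,q2,q9,q10} splits into {q0,q1,q10} and {q2,q9}.
On input 1, block {q0,q1,q10} splits into {q0} and {q1} and {q10}.
Refine {q2,q9} on symbol 0: members go to different blocks, giving {q2} and {q9}.
No further refinement is possible. Final partition (10 blocks): {q4} | {q0} | {q6,q8} | {q7} | {q3,q12} | {q5} | {q2} | {q1} | {q10} | {q9}.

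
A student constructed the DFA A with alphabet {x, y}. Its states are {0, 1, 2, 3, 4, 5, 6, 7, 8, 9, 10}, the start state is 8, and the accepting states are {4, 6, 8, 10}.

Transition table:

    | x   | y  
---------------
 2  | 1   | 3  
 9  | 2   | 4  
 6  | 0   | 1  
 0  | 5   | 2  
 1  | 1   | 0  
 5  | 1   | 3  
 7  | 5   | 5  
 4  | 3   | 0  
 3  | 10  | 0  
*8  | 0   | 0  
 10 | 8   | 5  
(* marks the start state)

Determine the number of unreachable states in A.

4

BFS from 8 reaches {0, 1, 2, 3, 5, 8, 10}; the 4 state(s) 4, 6, 7, 9 are never visited.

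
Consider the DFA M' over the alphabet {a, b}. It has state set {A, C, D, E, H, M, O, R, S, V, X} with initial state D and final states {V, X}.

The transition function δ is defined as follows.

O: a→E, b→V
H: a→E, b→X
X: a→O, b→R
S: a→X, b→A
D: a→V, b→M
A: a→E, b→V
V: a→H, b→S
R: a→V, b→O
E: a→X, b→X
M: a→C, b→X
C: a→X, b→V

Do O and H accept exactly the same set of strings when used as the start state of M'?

Yes

All states are reachable from the start state.
Start with accepting vs non-accepting: {V,X} | {A,C,D,E,H,M,O,R,S}.
Split {A,C,D,E,H,M,O,R,S} by δ(·,a) → {C,D,E,R,S} and {A,H,M,O}.
Refine {C,D,E,R,S} on symbol b: members go to different blocks, giving {D,R,S} and {C,E}.
The partition is now stable with 4 blocks: {V,X} | {D,R,S} | {A,H,M,O} | {C,E}.
O and H lie in the same block of the stable partition, so they are equivalent — no string distinguishes them.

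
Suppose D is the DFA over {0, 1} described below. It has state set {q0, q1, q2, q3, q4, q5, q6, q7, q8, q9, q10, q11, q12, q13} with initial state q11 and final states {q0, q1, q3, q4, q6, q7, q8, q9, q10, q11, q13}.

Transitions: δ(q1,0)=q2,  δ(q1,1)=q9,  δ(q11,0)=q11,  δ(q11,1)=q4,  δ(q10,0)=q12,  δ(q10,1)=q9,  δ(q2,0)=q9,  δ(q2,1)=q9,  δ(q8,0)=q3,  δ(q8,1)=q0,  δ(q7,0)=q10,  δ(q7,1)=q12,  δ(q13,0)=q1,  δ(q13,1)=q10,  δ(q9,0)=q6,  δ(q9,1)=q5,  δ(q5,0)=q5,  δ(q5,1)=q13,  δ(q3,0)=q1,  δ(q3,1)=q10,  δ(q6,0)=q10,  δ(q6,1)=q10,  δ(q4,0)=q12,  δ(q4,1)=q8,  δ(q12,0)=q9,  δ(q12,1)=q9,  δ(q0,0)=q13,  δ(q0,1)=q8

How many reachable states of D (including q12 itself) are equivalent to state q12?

2

Reachable states from the start: {q0,q1,q2,q3,q4,q5,q6,q8,q9,q10,q11,q12,q13}. Unreachable: {q7} — drop them.
P0 = {q0,q1,q3,q4,q6,q8,q9,q10,q11,q13} | {q2,q5,q12}.
Refine {q0,q1,q3,q4,q6,q8,q9,q10,q11,q13} on symbol 0: members go to different blocks, giving {q0,q3,q6,q8,q9,q11,q13} and {q1,q4,q10}.
Refine {q0,q3,q6,q8,q9,q11,q13} on symbol 0: members go to different blocks, giving {q0,q8,q9,q11} and {q3,q6,q13}.
On input 0, block {q0,q8,q9,q11} splits into {q0,q8,q9} and {q11}.
Refine {q0,q8,q9} on symbol 1: members go to different blocks, giving {q0,q8} and {q9}.
Split {q2,q5,q12} by δ(·,0) → {q2,q12} and {q5}.
On input 1, block {q1,q4,q10} splits into {q1,q10} and {q4}.
No further refinement is possible. Final partition (8 blocks): {q0,q8} | {q2,q12} | {q1,q10} | {q3,q6,q13} | {q11} | {q9} | {q5} | {q4}.
State q12 belongs to the block {q2,q12}, which has 2 states.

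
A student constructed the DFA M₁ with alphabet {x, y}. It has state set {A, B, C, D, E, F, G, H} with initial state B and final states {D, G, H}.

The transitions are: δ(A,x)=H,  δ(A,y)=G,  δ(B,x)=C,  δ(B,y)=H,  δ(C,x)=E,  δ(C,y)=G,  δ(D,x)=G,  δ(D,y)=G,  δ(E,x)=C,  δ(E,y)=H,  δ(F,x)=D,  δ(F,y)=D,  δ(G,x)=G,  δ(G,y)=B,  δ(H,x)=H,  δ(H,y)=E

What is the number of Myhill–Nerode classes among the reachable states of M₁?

2

First remove the unreachable states {A,D,F}; 5 states remain.
P0 = {G,H} | {B,C,E}.
The partition is now stable with 2 blocks: {G,H} | {B,C,E}.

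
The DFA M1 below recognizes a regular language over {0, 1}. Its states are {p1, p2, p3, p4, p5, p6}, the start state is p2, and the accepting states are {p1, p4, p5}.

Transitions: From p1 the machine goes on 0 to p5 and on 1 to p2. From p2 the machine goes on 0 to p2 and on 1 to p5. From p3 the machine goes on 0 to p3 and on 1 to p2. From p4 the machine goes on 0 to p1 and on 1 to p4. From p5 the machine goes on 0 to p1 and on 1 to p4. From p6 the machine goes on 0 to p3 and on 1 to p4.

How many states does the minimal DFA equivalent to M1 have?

3

States {p3,p6} cannot be reached from the start state, so discard them.
Initial partition by acceptance: {p1,p4,p5} | {p2}.
Split {p1,p4,p5} by δ(·,1) → {p4,p5} and {p1}.
Stable partition: {p4,p5} | {p2} | {p1} — 3 equivalence classes.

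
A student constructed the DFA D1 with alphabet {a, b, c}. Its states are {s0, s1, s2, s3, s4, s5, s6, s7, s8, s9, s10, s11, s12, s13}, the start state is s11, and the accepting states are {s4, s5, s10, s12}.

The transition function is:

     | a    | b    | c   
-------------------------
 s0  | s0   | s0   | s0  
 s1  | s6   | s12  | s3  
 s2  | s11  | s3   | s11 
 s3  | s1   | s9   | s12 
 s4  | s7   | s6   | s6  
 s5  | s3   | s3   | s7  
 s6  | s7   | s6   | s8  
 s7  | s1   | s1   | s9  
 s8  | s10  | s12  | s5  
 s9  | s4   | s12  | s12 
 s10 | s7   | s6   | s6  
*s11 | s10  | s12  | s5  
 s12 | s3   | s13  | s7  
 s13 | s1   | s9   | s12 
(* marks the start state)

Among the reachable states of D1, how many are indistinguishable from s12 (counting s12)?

Reachable states from the start: {s1,s3,s4,s5,s6,s7,s8,s9,s10,s11,s12,s13}. Unreachable: {s0,s2} — drop them.
P0 = {s4,s5,s10,s12} | {s1,s3,s6,s7,s8,s9,s11,s13}.
Refine {s1,s3,s6,s7,s8,s9,s11,s13} on symbol a: members go to different blocks, giving {s1,s3,s6,s7,s13} and {s8,s9,s11}.
Refine {s1,s3,s6,s7,s13} on symbol b: members go to different blocks, giving {s3,s13} and {s6,s7} and {s1}.
On input a, block {s4,s5,s10,s12} splits into {s4,s10} and {s5,s12}.
Split {s6,s7} by δ(·,a) → {s6} and {s7}.
Stable partition: {s4,s10} | {s3,s13} | {s8,s9,s11} | {s6} | {s1} | {s5,s12} | {s7} — 7 equivalence classes.
The equivalence class containing s12 is {s5,s12}, of size 2.

2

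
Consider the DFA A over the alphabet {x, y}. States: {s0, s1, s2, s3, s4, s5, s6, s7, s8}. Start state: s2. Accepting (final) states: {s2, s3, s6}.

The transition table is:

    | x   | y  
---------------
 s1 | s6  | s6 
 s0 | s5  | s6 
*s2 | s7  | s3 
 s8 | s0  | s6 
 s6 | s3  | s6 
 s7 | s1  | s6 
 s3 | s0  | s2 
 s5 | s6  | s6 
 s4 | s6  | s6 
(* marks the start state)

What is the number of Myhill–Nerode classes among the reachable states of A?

States {s4,s8} cannot be reached from the start state, so discard them.
Initial partition by acceptance: {s2,s3,s6} | {s0,s1,s5,s7}.
On input x, block {s2,s3,s6} splits into {s2,s3} and {s6}.
Refine {s0,s1,s5,s7} on symbol x: members go to different blocks, giving {s0,s7} and {s1,s5}.
The partition is now stable with 4 blocks: {s2,s3} | {s0,s7} | {s6} | {s1,s5}.

4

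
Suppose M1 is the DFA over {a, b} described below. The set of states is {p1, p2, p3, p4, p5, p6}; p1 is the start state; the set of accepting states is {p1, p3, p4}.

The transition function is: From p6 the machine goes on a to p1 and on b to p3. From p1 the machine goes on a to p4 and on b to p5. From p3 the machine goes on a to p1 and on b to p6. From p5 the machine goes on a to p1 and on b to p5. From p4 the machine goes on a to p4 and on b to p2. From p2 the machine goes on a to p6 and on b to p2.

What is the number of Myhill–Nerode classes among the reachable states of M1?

All states are reachable from the start state.
Start with accepting vs non-accepting: {p1,p3,p4} | {p2,p5,p6}.
Split {p2,p5,p6} by δ(·,a) → {p5,p6} and {p2}.
Refine {p1,p3,p4} on symbol b: members go to different blocks, giving {p1,p3} and {p4}.
Refine {p1,p3} on symbol a: members go to different blocks, giving {p1} and {p3}.
Refine {p5,p6} on symbol b: members go to different blocks, giving {p5} and {p6}.
Stable partition: {p1} | {p5} | {p2} | {p4} | {p3} | {p6} — 6 equivalence classes.

6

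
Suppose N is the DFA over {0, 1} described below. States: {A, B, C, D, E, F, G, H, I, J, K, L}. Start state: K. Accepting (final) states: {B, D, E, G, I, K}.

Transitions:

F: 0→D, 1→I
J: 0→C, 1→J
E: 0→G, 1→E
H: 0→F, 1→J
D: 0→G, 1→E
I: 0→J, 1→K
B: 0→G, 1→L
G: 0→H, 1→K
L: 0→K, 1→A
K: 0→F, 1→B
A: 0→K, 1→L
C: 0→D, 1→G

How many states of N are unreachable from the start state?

0

A breadth-first search from the start state visits every state.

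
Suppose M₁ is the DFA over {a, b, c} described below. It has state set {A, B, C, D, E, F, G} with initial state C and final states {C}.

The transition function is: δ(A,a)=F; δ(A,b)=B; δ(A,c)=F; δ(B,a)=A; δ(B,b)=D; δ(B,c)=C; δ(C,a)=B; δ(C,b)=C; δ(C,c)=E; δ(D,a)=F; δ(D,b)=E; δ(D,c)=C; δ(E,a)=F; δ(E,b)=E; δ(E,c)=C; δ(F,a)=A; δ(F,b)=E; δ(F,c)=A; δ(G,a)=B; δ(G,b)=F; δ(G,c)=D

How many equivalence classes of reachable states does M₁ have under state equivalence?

3

States {G} cannot be reached from the start state, so discard them.
P0 = {C} | {A,B,D,E,F}.
Refine {A,B,D,E,F} on symbol c: members go to different blocks, giving {B,D,E} and {A,F}.
The partition is now stable with 3 blocks: {C} | {B,D,E} | {A,F}.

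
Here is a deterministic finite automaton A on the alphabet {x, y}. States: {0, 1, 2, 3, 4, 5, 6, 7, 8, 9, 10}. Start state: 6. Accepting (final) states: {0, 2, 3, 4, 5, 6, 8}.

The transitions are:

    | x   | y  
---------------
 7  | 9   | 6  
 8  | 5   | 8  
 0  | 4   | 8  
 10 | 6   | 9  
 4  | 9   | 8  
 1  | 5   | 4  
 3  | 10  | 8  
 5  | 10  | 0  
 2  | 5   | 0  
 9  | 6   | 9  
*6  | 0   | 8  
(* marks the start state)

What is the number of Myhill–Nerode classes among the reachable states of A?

States {1,2,3,7} cannot be reached from the start state, so discard them.
Start with accepting vs non-accepting: {0,4,5,6,8} | {9,10}.
On input x, block {0,4,5,6,8} splits into {0,6,8} and {4,5}.
Refine {0,6,8} on symbol x: members go to different blocks, giving {0,8} and {6}.
The partition is now stable with 4 blocks: {0,8} | {9,10} | {4,5} | {6}.

4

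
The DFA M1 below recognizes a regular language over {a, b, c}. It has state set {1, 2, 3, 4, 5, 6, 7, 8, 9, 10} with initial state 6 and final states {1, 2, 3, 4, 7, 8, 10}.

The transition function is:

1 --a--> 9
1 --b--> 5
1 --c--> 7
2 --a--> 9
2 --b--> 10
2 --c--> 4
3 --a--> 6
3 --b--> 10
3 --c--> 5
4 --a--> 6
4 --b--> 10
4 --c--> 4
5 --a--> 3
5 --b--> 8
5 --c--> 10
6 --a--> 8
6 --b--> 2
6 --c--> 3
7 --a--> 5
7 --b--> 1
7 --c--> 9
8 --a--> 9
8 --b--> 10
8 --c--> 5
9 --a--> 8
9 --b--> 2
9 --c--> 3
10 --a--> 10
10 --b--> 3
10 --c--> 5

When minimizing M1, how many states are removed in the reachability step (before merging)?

Starting at 6 and following transitions, the reachable set is {2, 3, 4, 5, 6, 8, 9, 10}. That leaves 1, 7 unreachable — 2 in total.

2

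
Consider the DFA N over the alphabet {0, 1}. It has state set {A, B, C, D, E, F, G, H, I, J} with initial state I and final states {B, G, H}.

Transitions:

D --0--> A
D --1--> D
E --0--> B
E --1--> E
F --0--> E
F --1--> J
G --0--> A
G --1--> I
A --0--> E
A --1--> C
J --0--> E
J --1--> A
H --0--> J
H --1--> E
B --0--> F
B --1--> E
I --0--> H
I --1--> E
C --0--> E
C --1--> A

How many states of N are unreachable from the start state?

2

Starting at I and following transitions, the reachable set is {A, B, C, E, F, H, I, J}. That leaves D, G unreachable — 2 in total.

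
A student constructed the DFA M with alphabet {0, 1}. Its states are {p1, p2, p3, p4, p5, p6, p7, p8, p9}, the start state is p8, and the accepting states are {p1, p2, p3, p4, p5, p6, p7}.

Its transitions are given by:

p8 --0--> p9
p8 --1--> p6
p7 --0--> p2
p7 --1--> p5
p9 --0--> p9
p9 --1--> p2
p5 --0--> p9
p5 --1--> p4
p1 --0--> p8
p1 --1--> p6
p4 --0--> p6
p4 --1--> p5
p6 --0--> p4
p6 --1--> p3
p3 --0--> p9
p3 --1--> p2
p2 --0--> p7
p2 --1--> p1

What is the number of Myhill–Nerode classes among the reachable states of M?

3

All states are reachable from the start state.
Initial partition by acceptance: {p1,p2,p3,p4,p5,p6,p7} | {p8,p9}.
Refine {p1,p2,p3,p4,p5,p6,p7} on symbol 0: members go to different blocks, giving {p2,p4,p6,p7} and {p1,p3,p5}.
Stable partition: {p2,p4,p6,p7} | {p8,p9} | {p1,p3,p5} — 3 equivalence classes.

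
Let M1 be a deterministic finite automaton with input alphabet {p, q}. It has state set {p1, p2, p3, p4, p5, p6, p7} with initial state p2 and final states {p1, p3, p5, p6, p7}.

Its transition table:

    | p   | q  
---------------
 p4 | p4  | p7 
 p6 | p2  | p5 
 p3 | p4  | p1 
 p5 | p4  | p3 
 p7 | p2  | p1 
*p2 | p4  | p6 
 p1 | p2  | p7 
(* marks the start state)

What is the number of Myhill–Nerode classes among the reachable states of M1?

2

Every state is reachable, so we keep all 7.
Start with accepting vs non-accepting: {p1,p3,p5,p6,p7} | {p2,p4}.
The partition is now stable with 2 blocks: {p1,p3,p5,p6,p7} | {p2,p4}.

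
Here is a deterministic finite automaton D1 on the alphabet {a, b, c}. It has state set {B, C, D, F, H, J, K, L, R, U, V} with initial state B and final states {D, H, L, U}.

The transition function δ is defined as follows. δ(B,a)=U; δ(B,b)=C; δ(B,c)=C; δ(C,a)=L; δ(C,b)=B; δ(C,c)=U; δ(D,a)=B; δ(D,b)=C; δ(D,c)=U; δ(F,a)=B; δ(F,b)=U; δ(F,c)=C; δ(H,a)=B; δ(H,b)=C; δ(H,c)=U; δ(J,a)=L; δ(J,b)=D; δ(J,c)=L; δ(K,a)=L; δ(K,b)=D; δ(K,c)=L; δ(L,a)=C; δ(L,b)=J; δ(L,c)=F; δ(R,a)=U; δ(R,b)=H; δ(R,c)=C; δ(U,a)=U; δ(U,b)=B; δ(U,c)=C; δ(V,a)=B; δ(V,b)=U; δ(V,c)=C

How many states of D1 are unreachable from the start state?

4

Starting at B and following transitions, the reachable set is {B, C, D, F, J, L, U}. That leaves H, K, R, V unreachable — 4 in total.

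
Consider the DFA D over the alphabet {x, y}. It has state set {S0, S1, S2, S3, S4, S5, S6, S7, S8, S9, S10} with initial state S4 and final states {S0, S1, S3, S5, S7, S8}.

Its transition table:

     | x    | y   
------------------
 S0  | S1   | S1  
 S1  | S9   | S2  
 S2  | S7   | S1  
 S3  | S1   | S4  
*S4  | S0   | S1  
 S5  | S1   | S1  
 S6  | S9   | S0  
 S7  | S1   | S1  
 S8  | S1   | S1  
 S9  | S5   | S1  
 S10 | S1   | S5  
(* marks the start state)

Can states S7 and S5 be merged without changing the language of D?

Yes

Reachable states from the start: {S0,S1,S2,S4,S5,S7,S9}. Unreachable: {S3,S6,S8,S10} — drop them.
Initial partition by acceptance: {S0,S1,S5,S7} | {S2,S4,S9}.
Refine {S0,S1,S5,S7} on symbol x: members go to different blocks, giving {S0,S5,S7} and {S1}.
Stable partition: {S0,S5,S7} | {S2,S4,S9} | {S1} — 3 equivalence classes.
S7 and S5 lie in the same block of the stable partition, so they are equivalent — no string distinguishes them.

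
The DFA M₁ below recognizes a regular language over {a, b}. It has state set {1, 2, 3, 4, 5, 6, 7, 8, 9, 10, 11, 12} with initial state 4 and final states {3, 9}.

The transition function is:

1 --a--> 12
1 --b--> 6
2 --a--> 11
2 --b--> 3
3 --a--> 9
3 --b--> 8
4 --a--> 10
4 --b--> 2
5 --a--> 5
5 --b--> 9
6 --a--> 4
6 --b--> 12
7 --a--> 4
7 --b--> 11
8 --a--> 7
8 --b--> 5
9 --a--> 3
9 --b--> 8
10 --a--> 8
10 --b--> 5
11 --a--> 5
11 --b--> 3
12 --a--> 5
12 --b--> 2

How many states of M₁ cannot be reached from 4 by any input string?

3

Starting at 4 and following transitions, the reachable set is {2, 3, 4, 5, 7, 8, 9, 10, 11}. That leaves 1, 6, 12 unreachable — 3 in total.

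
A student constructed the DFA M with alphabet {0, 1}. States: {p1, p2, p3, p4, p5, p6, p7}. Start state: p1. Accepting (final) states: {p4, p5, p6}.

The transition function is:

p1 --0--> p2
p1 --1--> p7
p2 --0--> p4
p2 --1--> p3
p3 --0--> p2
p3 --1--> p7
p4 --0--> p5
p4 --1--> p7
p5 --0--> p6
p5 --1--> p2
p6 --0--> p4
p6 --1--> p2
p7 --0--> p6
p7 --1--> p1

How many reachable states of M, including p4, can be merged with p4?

Every state is reachable, so we keep all 7.
Start with accepting vs non-accepting: {p4,p5,p6} | {p1,p2,p3,p7}.
On input 0, block {p1,p2,p3,p7} splits into {p1,p3} and {p2,p7}.
No further refinement is possible. Final partition (3 blocks): {p4,p5,p6} | {p1,p3} | {p2,p7}.
The equivalence class containing p4 is {p4,p5,p6}, of size 3.

3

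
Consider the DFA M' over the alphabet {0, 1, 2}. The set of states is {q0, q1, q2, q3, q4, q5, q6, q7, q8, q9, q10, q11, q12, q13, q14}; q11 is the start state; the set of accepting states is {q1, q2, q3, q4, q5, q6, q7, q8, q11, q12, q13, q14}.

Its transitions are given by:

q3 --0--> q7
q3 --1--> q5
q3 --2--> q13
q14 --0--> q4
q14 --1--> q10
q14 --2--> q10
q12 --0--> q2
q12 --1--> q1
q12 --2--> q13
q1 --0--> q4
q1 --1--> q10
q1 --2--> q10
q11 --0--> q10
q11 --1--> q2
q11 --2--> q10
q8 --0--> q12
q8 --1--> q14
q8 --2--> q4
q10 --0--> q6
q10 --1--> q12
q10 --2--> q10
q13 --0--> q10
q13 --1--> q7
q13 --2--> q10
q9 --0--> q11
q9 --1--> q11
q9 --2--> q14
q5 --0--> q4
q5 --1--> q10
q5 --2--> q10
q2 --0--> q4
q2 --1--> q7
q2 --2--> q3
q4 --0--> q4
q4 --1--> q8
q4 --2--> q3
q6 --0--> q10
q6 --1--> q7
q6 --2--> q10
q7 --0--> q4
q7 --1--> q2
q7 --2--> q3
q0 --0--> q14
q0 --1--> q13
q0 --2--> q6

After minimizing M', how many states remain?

7

States {q0,q9} cannot be reached from the start state, so discard them.
Start with accepting vs non-accepting: {q1,q2,q3,q4,q5,q6,q7,q8,q11,q12,q13,q14} | {q10}.
On input 0, block {q1,q2,q3,q4,q5,q6,q7,q8,q11,q12,q13,q14} splits into {q1,q2,q3,q4,q5,q7,q8,q12,q14} and {q6,q11,q13}.
Split {q1,q2,q3,q4,q5,q7,q8,q12,q14} by δ(·,1) → {q2,q3,q4,q7,q8,q12} and {q1,q5,q14}.
Split {q2,q3,q4,q7,q8,q12} by δ(·,1) → {q2,q4,q7} and {q3,q8,q12}.
Refine {q2,q4,q7} on symbol 1: members go to different blocks, giving {q2,q7} and {q4}.
Refine {q3,q8,q12} on symbol 0: members go to different blocks, giving {q3,q12} and {q8}.
Stable partition: {q2,q7} | {q10} | {q6,q11,q13} | {q1,q5,q14} | {q3,q12} | {q4} | {q8} — 7 equivalence classes.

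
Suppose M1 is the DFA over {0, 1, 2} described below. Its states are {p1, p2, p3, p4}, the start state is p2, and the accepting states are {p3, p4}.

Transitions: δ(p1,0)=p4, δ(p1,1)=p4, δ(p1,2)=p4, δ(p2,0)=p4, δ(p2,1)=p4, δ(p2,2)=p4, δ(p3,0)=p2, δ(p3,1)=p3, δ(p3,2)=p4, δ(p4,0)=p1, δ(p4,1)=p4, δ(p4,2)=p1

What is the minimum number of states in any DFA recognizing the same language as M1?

2

States {p3} cannot be reached from the start state, so discard them.
P0 = {p4} | {p1,p2}.
Stable partition: {p4} | {p1,p2} — 2 equivalence classes.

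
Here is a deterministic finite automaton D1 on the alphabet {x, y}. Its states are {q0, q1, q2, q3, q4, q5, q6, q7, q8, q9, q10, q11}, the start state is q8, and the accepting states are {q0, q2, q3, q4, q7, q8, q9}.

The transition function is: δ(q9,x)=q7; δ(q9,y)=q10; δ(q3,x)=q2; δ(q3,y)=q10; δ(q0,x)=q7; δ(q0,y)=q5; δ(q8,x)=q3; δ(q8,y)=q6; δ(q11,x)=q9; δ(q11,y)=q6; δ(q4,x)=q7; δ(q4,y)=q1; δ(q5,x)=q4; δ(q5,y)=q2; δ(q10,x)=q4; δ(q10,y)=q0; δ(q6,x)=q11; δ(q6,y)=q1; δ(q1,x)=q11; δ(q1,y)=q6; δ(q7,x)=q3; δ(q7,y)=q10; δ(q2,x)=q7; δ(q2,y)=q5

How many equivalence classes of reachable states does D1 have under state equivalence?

Initial partition by acceptance: {q0,q2,q3,q4,q7,q8,q9} | {q1,q5,q6,q10,q11}.
On input x, block {q1,q5,q6,q10,q11} splits into {q5,q10,q11} and {q1,q6}.
Refine {q0,q2,q3,q4,q7,q8,q9} on symbol y: members go to different blocks, giving {q0,q2,q3,q7,q9} and {q4,q8}.
Split {q5,q10,q11} by δ(·,x) → {q5,q10} and {q11}.
The partition is now stable with 5 blocks: {q0,q2,q3,q7,q9} | {q5,q10} | {q1,q6} | {q4,q8} | {q11}.

5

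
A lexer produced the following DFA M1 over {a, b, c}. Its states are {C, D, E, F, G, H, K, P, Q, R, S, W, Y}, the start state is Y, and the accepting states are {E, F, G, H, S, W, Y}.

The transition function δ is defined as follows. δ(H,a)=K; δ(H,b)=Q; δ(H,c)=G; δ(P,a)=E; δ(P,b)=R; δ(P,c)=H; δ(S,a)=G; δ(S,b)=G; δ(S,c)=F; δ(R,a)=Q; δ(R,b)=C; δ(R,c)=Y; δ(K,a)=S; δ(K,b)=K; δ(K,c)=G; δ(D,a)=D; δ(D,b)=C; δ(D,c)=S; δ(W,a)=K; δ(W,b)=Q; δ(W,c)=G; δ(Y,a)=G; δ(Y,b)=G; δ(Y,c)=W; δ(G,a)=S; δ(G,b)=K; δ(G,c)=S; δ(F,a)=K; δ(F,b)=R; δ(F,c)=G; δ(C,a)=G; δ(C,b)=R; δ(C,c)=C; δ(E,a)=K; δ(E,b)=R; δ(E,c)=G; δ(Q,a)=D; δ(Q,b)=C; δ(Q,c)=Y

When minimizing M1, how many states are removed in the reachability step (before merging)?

3

BFS from Y reaches {C, D, F, G, K, Q, R, S, W, Y}; the 3 state(s) E, H, P are never visited.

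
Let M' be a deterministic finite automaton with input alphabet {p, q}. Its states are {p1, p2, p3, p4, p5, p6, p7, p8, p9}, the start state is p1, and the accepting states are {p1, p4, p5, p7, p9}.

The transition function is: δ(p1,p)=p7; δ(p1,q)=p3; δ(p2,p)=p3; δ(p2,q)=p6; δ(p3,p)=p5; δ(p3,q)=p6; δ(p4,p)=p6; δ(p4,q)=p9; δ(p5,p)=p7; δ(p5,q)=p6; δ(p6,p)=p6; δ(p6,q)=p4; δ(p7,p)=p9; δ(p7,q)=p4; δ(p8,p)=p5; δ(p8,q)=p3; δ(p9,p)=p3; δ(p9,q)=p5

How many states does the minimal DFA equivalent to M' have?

First remove the unreachable states {p2,p8}; 7 states remain.
Initial partition by acceptance: {p1,p4,p5,p7,p9} | {p3,p6}.
On input p, block {p1,p4,p5,p7,p9} splits into {p1,p5,p7} and {p4,p9}.
Refine {p1,p5,p7} on symbol p: members go to different blocks, giving {p1,p5} and {p7}.
Refine {p3,p6} on symbol p: members go to different blocks, giving {p3} and {p6}.
On input q, block {p1,p5} splits into {p1} and {p5}.
Split {p4,p9} by δ(·,p) → {p4} and {p9}.
Stable partition: {p1} | {p3} | {p4} | {p7} | {p6} | {p5} | {p9} — 7 equivalence classes.

7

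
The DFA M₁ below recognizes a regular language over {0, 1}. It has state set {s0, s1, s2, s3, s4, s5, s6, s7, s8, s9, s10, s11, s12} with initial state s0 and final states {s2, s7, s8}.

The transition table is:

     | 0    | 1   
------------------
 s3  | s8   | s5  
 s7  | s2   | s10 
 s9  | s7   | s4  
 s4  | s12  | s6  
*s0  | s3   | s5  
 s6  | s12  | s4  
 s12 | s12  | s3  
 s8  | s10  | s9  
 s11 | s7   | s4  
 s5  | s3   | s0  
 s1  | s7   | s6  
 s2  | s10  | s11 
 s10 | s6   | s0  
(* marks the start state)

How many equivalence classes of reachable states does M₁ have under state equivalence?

First remove the unreachable states {s1}; 12 states remain.
P0 = {s2,s7,s8} | {s0,s3,s4,s5,s6,s9,s10,s11,s12}.
Split {s2,s7,s8} by δ(·,0) → {s2,s8} and {s7}.
On input 0, block {s0,s3,s4,s5,s6,s9,s10,s11,s12} splits into {s0,s4,s5,s6,s10,s12} and {s9,s11} and {s3}.
On input 0, block {s0,s4,s5,s6,s10,s12} splits into {s4,s6,s10,s12} and {s0,s5}.
Split {s4,s6,s10,s12} by δ(·,1) → {s4,s6} and {s10} and {s12}.
No further refinement is possible. Final partition (8 blocks): {s2,s8} | {s4,s6} | {s7} | {s9,s11} | {s3} | {s0,s5} | {s10} | {s12}.

8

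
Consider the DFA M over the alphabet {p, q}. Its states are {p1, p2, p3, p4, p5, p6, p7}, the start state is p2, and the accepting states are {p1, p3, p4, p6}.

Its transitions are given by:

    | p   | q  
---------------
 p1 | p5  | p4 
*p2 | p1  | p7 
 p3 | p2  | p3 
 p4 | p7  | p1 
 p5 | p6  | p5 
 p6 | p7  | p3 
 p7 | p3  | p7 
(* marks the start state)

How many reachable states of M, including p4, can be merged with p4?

Every state is reachable, so we keep all 7.
Start with accepting vs non-accepting: {p1,p3,p4,p6} | {p2,p5,p7}.
No further refinement is possible. Final partition (2 blocks): {p1,p3,p4,p6} | {p2,p5,p7}.
State p4 belongs to the block {p1,p3,p4,p6}, which has 4 states.

4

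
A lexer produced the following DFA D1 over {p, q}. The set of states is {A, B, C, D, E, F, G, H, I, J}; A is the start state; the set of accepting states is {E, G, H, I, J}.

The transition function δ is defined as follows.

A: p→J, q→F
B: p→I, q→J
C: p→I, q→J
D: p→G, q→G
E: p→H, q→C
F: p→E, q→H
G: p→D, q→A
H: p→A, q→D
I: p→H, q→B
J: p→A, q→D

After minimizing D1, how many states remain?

6

P0 = {E,G,H,I,J} | {A,B,C,D,F}.
Split {E,G,H,I,J} by δ(·,p) → {G,H,J} and {E,I}.
Refine {A,B,C,D,F} on symbol p: members go to different blocks, giving {B,C,F} and {A,D}.
Split {A,D} by δ(·,q) → {A} and {D}.
On input p, block {G,H,J} splits into {H,J} and {G}.
The partition is now stable with 6 blocks: {H,J} | {B,C,F} | {E,I} | {A} | {D} | {G}.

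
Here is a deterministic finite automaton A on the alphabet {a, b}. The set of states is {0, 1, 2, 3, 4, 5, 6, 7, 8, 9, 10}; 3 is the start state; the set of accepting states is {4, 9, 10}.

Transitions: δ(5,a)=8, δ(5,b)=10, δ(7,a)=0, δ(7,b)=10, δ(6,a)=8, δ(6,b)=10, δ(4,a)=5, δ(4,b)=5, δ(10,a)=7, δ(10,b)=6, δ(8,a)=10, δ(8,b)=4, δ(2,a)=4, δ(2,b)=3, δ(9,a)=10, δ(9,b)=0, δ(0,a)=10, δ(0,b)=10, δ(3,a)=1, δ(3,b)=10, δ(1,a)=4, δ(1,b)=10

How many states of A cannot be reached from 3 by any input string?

2

Starting at 3 and following transitions, the reachable set is {0, 1, 3, 4, 5, 6, 7, 8, 10}. That leaves 2, 9 unreachable — 2 in total.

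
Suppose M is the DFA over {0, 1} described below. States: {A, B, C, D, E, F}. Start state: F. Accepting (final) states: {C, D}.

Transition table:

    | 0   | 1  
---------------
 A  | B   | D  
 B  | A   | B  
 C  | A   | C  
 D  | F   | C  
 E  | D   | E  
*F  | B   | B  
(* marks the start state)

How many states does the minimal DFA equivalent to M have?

5

States {E} cannot be reached from the start state, so discard them.
P0 = {C,D} | {A,B,F}.
On input 1, block {A,B,F} splits into {B,F} and {A}.
On input 0, block {C,D} splits into {C} and {D}.
On input 0, block {B,F} splits into {B} and {F}.
The partition is now stable with 5 blocks: {C} | {B} | {A} | {D} | {F}.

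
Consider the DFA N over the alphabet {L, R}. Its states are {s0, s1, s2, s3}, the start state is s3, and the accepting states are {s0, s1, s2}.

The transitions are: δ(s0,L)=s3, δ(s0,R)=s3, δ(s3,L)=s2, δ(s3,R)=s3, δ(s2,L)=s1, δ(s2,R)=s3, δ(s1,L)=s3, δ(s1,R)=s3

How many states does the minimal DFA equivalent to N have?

3

States {s0} cannot be reached from the start state, so discard them.
P0 = {s1,s2} | {s3}.
Split {s1,s2} by δ(·,L) → {s1} and {s2}.
Stable partition: {s1} | {s3} | {s2} — 3 equivalence classes.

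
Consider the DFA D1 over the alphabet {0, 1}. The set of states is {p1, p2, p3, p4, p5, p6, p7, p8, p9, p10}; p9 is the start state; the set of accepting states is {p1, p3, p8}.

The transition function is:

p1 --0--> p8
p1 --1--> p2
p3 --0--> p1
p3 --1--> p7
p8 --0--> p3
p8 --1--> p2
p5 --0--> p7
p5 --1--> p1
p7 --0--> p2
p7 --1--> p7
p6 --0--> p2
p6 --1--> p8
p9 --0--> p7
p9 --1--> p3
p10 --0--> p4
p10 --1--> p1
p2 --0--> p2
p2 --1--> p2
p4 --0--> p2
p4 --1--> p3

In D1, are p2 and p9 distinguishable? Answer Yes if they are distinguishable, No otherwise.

Yes

States {p4,p5,p6,p10} cannot be reached from the start state, so discard them.
Initial partition by acceptance: {p1,p3,p8} | {p2,p7,p9}.
Split {p2,p7,p9} by δ(·,1) → {p2,p7} and {p9}.
Stable partition: {p1,p3,p8} | {p2,p7} | {p9} — 3 equivalence classes.
p2 and p9 end up in different blocks, so they are distinguishable. For instance, the string '1' is accepted from only p9.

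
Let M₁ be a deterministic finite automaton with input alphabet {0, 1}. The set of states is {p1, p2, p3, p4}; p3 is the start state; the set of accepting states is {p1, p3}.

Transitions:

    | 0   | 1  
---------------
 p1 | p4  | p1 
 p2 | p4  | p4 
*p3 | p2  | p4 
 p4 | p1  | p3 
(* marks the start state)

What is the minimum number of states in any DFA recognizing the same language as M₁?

4

Initial partition by acceptance: {p1,p3} | {p2,p4}.
On input 1, block {p1,p3} splits into {p1} and {p3}.
On input 0, block {p2,p4} splits into {p2} and {p4}.
The partition is now stable with 4 blocks: {p1} | {p2} | {p3} | {p4}.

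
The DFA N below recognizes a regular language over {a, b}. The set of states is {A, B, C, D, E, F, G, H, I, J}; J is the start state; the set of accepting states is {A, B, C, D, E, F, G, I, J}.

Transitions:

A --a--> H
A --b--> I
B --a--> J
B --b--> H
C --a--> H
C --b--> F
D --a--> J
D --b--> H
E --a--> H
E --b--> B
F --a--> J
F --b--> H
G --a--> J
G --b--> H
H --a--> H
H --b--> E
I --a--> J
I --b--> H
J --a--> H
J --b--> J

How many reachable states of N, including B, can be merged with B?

States {A,C,D,F,G,I} cannot be reached from the start state, so discard them.
Start with accepting vs non-accepting: {B,E,J} | {H}.
Refine {B,E,J} on symbol a: members go to different blocks, giving {E,J} and {B}.
Refine {E,J} on symbol b: members go to different blocks, giving {E} and {J}.
No further refinement is possible. Final partition (4 blocks): {E} | {H} | {B} | {J}.
State B belongs to the block {B}, which has 1 states.

1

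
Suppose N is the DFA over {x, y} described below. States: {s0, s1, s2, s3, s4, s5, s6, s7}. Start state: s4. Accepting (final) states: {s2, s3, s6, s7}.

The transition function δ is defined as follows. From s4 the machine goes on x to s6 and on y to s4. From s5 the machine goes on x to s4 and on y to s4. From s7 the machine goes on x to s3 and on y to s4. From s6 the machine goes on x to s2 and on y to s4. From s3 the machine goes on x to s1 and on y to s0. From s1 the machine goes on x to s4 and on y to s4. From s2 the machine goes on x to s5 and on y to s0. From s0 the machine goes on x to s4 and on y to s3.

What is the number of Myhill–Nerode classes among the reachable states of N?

5

First remove the unreachable states {s7}; 7 states remain.
P0 = {s2,s3,s6} | {s0,s1,s4,s5}.
Split {s2,s3,s6} by δ(·,x) → {s2,s3} and {s6}.
Refine {s0,s1,s4,s5} on symbol x: members go to different blocks, giving {s0,s1,s5} and {s4}.
Split {s0,s1,s5} by δ(·,y) → {s1,s5} and {s0}.
Stable partition: {s2,s3} | {s1,s5} | {s6} | {s4} | {s0} — 5 equivalence classes.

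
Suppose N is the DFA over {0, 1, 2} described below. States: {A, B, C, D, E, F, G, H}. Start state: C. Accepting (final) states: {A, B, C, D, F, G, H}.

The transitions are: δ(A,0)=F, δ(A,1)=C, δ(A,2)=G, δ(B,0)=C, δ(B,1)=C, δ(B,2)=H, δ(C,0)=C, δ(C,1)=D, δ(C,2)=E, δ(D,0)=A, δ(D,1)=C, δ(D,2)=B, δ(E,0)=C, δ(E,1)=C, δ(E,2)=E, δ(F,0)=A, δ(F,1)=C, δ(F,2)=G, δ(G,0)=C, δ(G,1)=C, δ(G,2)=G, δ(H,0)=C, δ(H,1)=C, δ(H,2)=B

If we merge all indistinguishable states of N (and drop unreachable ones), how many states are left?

4

Start with accepting vs non-accepting: {A,B,C,D,F,G,H} | {E}.
On input 2, block {A,B,C,D,F,G,H} splits into {A,B,D,F,G,H} and {C}.
Refine {A,B,D,F,G,H} on symbol 0: members go to different blocks, giving {A,D,F} and {B,G,H}.
Stable partition: {A,D,F} | {E} | {C} | {B,G,H} — 4 equivalence classes.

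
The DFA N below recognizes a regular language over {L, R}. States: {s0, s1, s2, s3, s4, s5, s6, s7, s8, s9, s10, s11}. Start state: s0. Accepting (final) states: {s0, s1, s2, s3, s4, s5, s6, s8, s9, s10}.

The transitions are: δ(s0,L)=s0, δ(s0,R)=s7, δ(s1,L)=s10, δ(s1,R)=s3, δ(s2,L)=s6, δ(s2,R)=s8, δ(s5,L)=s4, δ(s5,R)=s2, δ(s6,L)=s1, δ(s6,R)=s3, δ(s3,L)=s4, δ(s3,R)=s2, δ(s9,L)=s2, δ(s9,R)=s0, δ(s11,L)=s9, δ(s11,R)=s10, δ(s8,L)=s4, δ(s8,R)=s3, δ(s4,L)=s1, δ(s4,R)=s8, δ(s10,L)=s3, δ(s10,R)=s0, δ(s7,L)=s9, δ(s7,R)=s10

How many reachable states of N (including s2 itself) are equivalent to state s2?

3

States {s5,s11} cannot be reached from the start state, so discard them.
P0 = {s0,s1,s2,s3,s4,s6,s8,s9,s10} | {s7}.
Split {s0,s1,s2,s3,s4,s6,s8,s9,s10} by δ(·,R) → {s1,s2,s3,s4,s6,s8,s9,s10} and {s0}.
Split {s1,s2,s3,s4,s6,s8,s9,s10} by δ(·,R) → {s1,s2,s3,s4,s6,s8} and {s9,s10}.
On input L, block {s1,s2,s3,s4,s6,s8} splits into {s2,s3,s4,s6,s8} and {s1}.
Refine {s2,s3,s4,s6,s8} on symbol L: members go to different blocks, giving {s2,s3,s8} and {s4,s6}.
Stable partition: {s2,s3,s8} | {s7} | {s0} | {s9,s10} | {s1} | {s4,s6} — 6 equivalence classes.
The equivalence class containing s2 is {s2,s3,s8}, of size 3.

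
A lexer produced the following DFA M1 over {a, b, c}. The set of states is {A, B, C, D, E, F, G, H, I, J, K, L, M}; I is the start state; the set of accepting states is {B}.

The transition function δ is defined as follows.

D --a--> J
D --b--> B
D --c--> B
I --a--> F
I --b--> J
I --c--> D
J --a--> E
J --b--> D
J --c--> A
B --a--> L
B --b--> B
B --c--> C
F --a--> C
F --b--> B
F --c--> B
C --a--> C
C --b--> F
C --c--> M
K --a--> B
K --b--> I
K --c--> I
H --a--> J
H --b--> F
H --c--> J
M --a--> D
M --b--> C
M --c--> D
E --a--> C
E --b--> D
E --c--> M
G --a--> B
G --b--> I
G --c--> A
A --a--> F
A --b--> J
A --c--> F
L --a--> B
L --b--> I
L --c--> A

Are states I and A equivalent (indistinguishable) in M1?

Reachable states from the start: {A,B,C,D,E,F,I,J,L,M}. Unreachable: {G,H,K} — drop them.
Initial partition by acceptance: {B} | {A,C,D,E,F,I,J,L,M}.
Split {A,C,D,E,F,I,J,L,M} by δ(·,a) → {A,C,D,E,F,I,J,M} and {L}.
Refine {A,C,D,E,F,I,J,M} on symbol b: members go to different blocks, giving {A,C,E,I,J,M} and {D,F}.
On input a, block {A,C,E,I,J,M} splits into {A,I,M} and {C,E,J}.
No further refinement is possible. Final partition (5 blocks): {B} | {A,I,M} | {L} | {D,F} | {C,E,J}.
I and A lie in the same block of the stable partition, so they are equivalent — no string distinguishes them.

Yes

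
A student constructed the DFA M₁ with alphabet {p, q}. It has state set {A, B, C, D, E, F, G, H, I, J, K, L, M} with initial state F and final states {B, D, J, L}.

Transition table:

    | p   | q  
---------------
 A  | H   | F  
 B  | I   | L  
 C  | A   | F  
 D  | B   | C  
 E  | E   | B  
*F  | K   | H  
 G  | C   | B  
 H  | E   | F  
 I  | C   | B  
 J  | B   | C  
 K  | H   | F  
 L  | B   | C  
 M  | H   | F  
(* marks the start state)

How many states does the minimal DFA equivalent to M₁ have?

States {D,G,J,M} cannot be reached from the start state, so discard them.
P0 = {B,L} | {A,C,E,F,H,I,K}.
Split {B,L} by δ(·,p) → {B} and {L}.
Split {A,C,E,F,H,I,K} by δ(·,q) → {A,C,F,H,K} and {E,I}.
Refine {A,C,F,H,K} on symbol p: members go to different blocks, giving {A,C,F,K} and {H}.
On input p, block {A,C,F,K} splits into {A,K} and {C,F}.
Refine {E,I} on symbol p: members go to different blocks, giving {E} and {I}.
Refine {C,F} on symbol q: members go to different blocks, giving {C} and {F}.
Stable partition: {B} | {A,K} | {L} | {E} | {H} | {C} | {I} | {F} — 8 equivalence classes.

8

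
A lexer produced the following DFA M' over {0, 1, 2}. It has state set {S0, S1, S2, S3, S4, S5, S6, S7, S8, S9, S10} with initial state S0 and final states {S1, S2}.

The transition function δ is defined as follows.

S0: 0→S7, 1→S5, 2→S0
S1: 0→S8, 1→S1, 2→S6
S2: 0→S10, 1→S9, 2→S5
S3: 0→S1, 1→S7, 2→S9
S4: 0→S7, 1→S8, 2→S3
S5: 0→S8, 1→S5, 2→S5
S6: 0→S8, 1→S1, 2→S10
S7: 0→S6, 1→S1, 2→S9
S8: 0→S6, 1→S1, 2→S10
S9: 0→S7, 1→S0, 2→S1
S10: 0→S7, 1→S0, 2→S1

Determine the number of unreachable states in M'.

BFS from S0 reaches {S0, S1, S5, S6, S7, S8, S9, S10}; the 3 state(s) S2, S3, S4 are never visited.

3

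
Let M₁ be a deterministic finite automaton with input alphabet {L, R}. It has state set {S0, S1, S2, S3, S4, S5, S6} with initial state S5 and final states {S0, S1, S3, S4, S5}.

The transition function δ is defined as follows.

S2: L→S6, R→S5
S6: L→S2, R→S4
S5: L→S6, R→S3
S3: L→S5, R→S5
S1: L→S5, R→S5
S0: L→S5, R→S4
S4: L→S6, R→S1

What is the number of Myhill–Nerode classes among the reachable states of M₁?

Reachable states from the start: {S1,S2,S3,S4,S5,S6}. Unreachable: {S0} — drop them.
P0 = {S1,S3,S4,S5} | {S2,S6}.
Refine {S1,S3,S4,S5} on symbol L: members go to different blocks, giving {S1,S3} and {S4,S5}.
Stable partition: {S1,S3} | {S2,S6} | {S4,S5} — 3 equivalence classes.

3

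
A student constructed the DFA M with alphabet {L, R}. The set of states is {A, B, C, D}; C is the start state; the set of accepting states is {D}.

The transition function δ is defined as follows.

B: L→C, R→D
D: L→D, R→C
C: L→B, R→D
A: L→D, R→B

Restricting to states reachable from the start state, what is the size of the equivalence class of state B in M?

2

Reachable states from the start: {B,C,D}. Unreachable: {A} — drop them.
Initial partition by acceptance: {D} | {B,C}.
The partition is now stable with 2 blocks: {D} | {B,C}.
The equivalence class containing B is {B,C}, of size 2.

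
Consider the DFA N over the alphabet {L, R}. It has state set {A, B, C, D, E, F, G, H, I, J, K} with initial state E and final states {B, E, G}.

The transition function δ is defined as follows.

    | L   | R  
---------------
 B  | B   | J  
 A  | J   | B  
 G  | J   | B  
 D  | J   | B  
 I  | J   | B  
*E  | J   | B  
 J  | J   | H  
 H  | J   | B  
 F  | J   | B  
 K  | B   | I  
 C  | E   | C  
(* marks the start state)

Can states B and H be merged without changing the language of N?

Reachable states from the start: {B,E,H,J}. Unreachable: {A,C,D,F,G,I,K} — drop them.
P0 = {B,E} | {H,J}.
Split {B,E} by δ(·,L) → {B} and {E}.
Refine {H,J} on symbol R: members go to different blocks, giving {H} and {J}.
No further refinement is possible. Final partition (4 blocks): {B} | {H} | {E} | {J}.
B and H end up in different blocks, so they are distinguishable. For instance, the string 'ε' is accepted from only B.

No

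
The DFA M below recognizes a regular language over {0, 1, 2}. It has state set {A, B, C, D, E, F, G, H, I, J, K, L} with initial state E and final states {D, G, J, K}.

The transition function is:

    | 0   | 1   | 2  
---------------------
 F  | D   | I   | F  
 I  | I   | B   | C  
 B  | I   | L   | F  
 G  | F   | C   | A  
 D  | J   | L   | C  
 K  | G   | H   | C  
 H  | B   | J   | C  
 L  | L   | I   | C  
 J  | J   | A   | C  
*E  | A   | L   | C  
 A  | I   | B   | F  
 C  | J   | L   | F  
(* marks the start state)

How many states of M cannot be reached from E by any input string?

Starting at E and following transitions, the reachable set is {A, B, C, D, E, F, I, J, L}. That leaves G, H, K unreachable — 3 in total.

3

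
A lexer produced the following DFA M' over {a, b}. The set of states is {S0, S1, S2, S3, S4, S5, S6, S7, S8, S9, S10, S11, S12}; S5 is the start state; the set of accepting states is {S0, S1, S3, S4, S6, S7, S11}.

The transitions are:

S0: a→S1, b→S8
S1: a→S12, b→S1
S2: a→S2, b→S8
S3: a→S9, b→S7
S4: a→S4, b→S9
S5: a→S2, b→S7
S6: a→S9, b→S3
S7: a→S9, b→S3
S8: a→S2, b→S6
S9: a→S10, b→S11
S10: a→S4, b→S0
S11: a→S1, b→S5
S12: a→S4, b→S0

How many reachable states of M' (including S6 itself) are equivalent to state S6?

Every state is reachable, so we keep all 13.
P0 = {S0,S1,S3,S4,S6,S7,S11} | {S2,S5,S8,S9,S10,S12}.
Split {S0,S1,S3,S4,S6,S7,S11} by δ(·,a) → {S1,S3,S6,S7} and {S0,S4,S11}.
Refine {S2,S5,S8,S9,S10,S12} on symbol a: members go to different blocks, giving {S2,S5,S8,S9} and {S10,S12}.
On input a, block {S1,S3,S6,S7} splits into {S3,S6,S7} and {S1}.
On input a, block {S2,S5,S8,S9} splits into {S2,S5,S8} and {S9}.
On input b, block {S2,S5,S8} splits into {S5,S8} and {S2}.
Refine {S0,S4,S11} on symbol a: members go to different blocks, giving {S0,S11} and {S4}.
Stable partition: {S3,S6,S7} | {S5,S8} | {S0,S11} | {S10,S12} | {S1} | {S9} | {S2} | {S4} — 8 equivalence classes.
The equivalence class containing S6 is {S3,S6,S7}, of size 3.

3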